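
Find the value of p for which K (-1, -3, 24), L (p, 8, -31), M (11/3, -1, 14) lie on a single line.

Collinearity requires KL × KM = 0; each component is linear in p.
The y-component gives (10)p + (-740/3) = 0, so p = 74/3.
The remaining components then also vanish.

74/3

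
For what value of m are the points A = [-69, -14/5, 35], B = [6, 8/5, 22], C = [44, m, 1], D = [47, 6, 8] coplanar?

The points are coplanar iff AB · (AC × AD) = 0.
Expanding, this is linear in m: (-517)m + (4136) = 0.
So m = 8.

8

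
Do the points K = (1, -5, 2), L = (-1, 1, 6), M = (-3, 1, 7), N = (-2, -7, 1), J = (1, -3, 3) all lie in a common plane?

The plane through K, L, M has normal n = KL × KM = (6, -6, 12) and equation n·P = 60.
Checking the remaining points: n·N = 42, n·J = 60.
Since n·N = 42 ≠ 60, N is off the plane and the points are not all coplanar.

No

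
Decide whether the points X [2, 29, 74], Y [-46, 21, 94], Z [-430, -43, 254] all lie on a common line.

Yes

XY = (-48, -8, 20), XZ = (-432, -72, 180).
XY × XZ = (0, 0, 0).
The cross product vanishes, so the three points are collinear.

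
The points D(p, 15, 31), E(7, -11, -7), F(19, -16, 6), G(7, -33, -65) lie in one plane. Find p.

-7

The points are coplanar iff DE · (DF × DG) = 0.
Expanding, this is linear in p: (-576)p + (-4032) = 0.
So p = -7.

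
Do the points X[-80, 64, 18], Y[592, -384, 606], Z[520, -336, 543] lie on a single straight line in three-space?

Yes

XY = (672, -448, 588), XZ = (600, -400, 525).
Each component of XZ is 25/28 times the corresponding component of XY, so XZ = 25/28·XY and the points are collinear.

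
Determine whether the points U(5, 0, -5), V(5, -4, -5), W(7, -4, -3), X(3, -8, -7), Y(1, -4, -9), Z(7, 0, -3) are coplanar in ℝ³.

Yes

The plane through U, V, W has normal n = UV × UW = (-8, 0, 8) and equation n·P = -80.
Checking the remaining points: n·X = -80, n·Y = -80, n·Z = -80.
All equal -80, so all 6 points lie in one plane.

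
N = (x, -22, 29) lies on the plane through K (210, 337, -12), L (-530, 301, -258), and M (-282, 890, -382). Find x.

The plane through K, L, M has equation 149358x − 152768y − 426932z = -14994452.
Substituting N: (149358)x + (-9020132) = -14994452, so x = -40.

-40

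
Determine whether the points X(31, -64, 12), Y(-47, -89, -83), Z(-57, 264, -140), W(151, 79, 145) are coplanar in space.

A normal to the plane through X, Y, Z is n = XY × XZ = (34960, -3496, -27784).
The plane has equation n·P = 974096. For W: n·W = 974096.
Equal, so W lies in the plane and all four are coplanar.

Yes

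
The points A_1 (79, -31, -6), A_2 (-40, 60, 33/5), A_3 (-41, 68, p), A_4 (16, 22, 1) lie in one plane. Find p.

36/5

Normal to plane A_1A_2A_4: n = (-154/5, 196/5, -574); plane equation n·P = -1022/5.
Requiring n·A_3 = -1022/5: (-574)p + (19642/5) = -1022/5.
So p = 36/5.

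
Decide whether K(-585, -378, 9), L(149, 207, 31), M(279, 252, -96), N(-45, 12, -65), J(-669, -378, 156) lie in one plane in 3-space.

Yes

The plane through K, L, M has normal n = KL × KM = (-75285, 96078, -43020) and equation n·P = 7337061.
Checking the remaining points: n·N = 7337061, n·J = 7337061.
All equal 7337061, so all 5 points lie in one plane.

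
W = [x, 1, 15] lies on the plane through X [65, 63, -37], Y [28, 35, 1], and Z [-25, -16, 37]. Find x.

-3

A normal to the plane is n = XY × XZ = (930, -682, 403).
W lies in the plane iff n · XW = 0.
This gives (930)x + (2790) = 0, so x = -3.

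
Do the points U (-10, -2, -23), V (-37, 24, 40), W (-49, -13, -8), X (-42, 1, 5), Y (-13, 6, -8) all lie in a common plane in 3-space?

No

The plane through U, V, W has normal n = UV × UW = (1083, -2052, 1311) and equation n·P = -36879.
Checking the remaining points: n·X = -40983, n·Y = -36879.
Since n·X = -40983 ≠ -36879, X is off the plane and the points are not all coplanar.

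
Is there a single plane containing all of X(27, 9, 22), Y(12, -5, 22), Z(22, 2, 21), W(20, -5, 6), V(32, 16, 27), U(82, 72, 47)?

No

The plane through X, Y, Z has normal n = XY × XZ = (14, -15, 35) and equation n·P = 1013.
Checking the remaining points: n·W = 565, n·V = 1153, n·U = 1713.
Since n·W = 565 ≠ 1013, W is off the plane and the points are not all coplanar.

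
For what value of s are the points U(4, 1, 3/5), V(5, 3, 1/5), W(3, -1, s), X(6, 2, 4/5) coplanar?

1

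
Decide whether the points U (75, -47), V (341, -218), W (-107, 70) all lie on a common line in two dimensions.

Yes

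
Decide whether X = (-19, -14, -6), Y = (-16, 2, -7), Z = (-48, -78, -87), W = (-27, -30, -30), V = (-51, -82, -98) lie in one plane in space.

Yes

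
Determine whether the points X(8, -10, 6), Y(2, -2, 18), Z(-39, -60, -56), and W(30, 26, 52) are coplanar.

No

With X as base: XY = (-6, 8, 12), XZ = (-47, -50, -62), XW = (22, 36, 46).
XZ × XW = (-68, 798, -592).
XY · (XZ × XW) = -312.
Since -312 ≠ 0, the four points are not coplanar.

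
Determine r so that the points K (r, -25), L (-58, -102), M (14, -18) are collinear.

8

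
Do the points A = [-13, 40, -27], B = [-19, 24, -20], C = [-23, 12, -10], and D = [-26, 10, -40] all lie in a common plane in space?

No

The four points are coplanar iff the 3×3 determinant with rows AB, AC, AD is zero.
Rows: (-6, -16, 7), (-10, -28, 17), (-13, -30, -13).
Expanding along the first row: (-6)(874) − (-16)(351) + (7)(-64) = -76.
Nonzero ⇒ not coplanar.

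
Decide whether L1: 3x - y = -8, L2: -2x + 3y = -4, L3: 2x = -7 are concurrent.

No

Intersecting L1 and L2: solving the 2×2 system gives (x, y) = (-4, -4).
Substitute into L3: (2)(-4) + (0)(-4) = -8.
But L3 requires -7 ≠ -8, so the three lines have no common point.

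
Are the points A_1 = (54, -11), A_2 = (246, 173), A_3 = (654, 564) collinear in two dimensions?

Yes

A_1A_2 = (192, 184), A_1A_3 = (600, 575).
Checking proportionality: A_1A_3 = 25/8·A_1A_2, so the vectors are parallel and the points are collinear.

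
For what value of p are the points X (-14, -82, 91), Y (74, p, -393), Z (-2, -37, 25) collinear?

Direction XZ = (12, 45, -66). From the x-coordinate of Y, the parameter along the line is τ = (74 − (-14))/12 = 22/3.
Then p = (-82) + 22/3·(45) = 248.

248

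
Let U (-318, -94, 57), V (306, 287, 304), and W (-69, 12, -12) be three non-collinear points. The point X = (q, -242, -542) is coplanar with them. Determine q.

The plane through U, V, W has equation −52471x + 104559y − 28725z = 5219907.
Substituting X: (-52471)q + (-9734328) = 5219907, so q = -285.

-285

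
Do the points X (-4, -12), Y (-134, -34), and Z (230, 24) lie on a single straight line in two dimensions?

No

XY = (-130, -22), XZ = (234, 36).
If collinear, XZ would be a scalar multiple of XY. But (-130)·(36) ≠ (-22)·(234) (difference 468), so they are not parallel; the points are not collinear.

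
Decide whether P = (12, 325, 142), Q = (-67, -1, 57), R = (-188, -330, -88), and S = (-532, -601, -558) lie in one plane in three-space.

Yes

A normal to the plane through P, Q, R is n = PQ × PR = (19305, -1170, -13455).
The plane has equation n·X = -2059200. For S: n·S = -2059200.
Equal, so S lies in the plane and all four are coplanar.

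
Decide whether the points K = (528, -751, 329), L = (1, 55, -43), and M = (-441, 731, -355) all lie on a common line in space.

Yes

KL = (-527, 806, -372), KM = (-969, 1482, -684).
KL × KM = (0, 0, 0).
The cross product vanishes, so the three points are collinear.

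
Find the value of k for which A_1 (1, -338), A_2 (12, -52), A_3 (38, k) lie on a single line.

624

Collinearity: (A_3 − A_1) must be parallel to (A_2 − A_1) = (11, 286).
Cross-multiplying the components: (k − (-338))·(11) = (37)·(286).
Solving gives k = 624.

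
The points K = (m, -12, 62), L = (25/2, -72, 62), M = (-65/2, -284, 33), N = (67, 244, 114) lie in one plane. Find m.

37

The points are coplanar iff KL · (KM × KN) = 0.
Expanding, this is linear in m: (1860)m + (-68820) = 0.
So m = 37.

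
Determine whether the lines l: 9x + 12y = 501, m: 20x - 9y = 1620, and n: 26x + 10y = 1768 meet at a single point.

No

Intersecting l and m: solving the 2×2 system gives (x, y) = (7983/107, -1520/107).
Substitute into n: (26)(7983/107) + (10)(-1520/107) = 192358/107.
But n requires 1768 ≠ 192358/107, so the three lines have no common point.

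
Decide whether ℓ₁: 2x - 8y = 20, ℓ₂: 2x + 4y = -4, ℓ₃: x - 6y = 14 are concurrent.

Intersecting ℓ₁ and ℓ₂: solving the 2×2 system gives (x, y) = (2, -2).
Substitute into ℓ₃: (1)(2) + (-6)(-2) = 14.
This equals 14, so (2, -2) lies on all three lines and they are concurrent.

Yes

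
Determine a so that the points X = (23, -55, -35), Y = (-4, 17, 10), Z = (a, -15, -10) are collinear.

8

Collinearity requires XY × XZ = 0; each component is linear in a.
The y-component gives (45)a + (-360) = 0, so a = 8.
The remaining components then also vanish.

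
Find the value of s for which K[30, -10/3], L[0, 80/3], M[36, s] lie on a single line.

Collinearity: (M − K) must be parallel to (L − K) = (-30, 30).
Cross-multiplying the components: (s − (-10/3))·(-30) = (6)·(30).
Solving gives s = -28/3.

-28/3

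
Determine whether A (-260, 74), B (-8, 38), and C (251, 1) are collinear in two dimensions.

Yes

AB = (252, -36), AC = (511, -73).
Checking proportionality: AC = 73/36·AB, so the vectors are parallel and the points are collinear.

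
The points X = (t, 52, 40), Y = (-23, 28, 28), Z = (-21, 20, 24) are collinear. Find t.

-29

Collinearity requires XY × XZ = 0; each component is linear in t.
The y-component gives (-4)t + (-116) = 0, so t = -29.
The remaining components then also vanish.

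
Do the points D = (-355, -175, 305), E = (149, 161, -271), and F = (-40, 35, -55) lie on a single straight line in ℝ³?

Yes

DE = (504, 336, -576), DF = (315, 210, -360).
Each component of DF is 5/8 times the corresponding component of DE, so DF = 5/8·DE and the points are collinear.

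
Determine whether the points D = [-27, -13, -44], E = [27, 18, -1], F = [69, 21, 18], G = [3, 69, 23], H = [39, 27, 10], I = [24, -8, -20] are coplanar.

No

The plane through D, E, F has normal n = DE × DF = (460, 780, -1140) and equation n·P = 27600.
Checking the remaining points: n·G = 28980, n·H = 27600, n·I = 27600.
Since n·G = 28980 ≠ 27600, G is off the plane and the points are not all coplanar.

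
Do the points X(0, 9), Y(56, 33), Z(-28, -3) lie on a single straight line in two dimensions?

Yes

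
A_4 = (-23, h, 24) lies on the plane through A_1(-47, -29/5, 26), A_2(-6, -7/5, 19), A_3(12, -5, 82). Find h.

Coplanarity requires A_1A_2 · (A_1A_3 × A_1A_4) = 0.
A_1A_2 = (41, 22/5, -7), A_1A_3 = (59, 4/5, 56); the triple product is linear in h with coefficient -2709 and constant term -46053/5.
Setting it to zero: h = -17/5.

-17/5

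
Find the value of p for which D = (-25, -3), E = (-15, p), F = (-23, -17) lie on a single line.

-73

The three points are collinear iff det[DE; DF] = 0.
This determinant is linear in p: (-2)p + (-146) = 0, so p = -73.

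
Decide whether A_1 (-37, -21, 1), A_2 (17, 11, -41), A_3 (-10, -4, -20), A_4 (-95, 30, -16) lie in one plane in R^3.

A normal to the plane through A_1, A_2, A_3 is n = A_1A_2 × A_1A_3 = (42, 0, 54).
The plane has equation n·P = -1500. For A_4: n·A_4 = -4854.
-4854 ≠ -1500, so A_4 is off the plane.

No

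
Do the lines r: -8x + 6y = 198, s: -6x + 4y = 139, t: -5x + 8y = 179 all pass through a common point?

No

The three lines meet at one point iff the augmented coefficient matrix [aᵢ bᵢ cᵢ] has rank < 3, i.e. its determinant vanishes.
Here the determinant is -102.
Nonzero, so no common point exists.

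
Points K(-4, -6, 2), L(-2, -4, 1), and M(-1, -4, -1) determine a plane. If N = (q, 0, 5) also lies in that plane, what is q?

-1

The plane through K, L, M has equation −4x + 3y − 2z = -6.
Substituting N: (-4)q + (-10) = -6, so q = -1.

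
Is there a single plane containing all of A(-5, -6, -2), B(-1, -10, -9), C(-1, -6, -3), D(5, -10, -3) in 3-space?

No

The four points are coplanar iff the 3×3 determinant with rows AB, AC, AD is zero.
Rows: (4, -4, -7), (4, 0, -1), (10, -4, -1).
Expanding along the first row: (4)(-4) − (-4)(6) + (-7)(-16) = 120.
Nonzero ⇒ not coplanar.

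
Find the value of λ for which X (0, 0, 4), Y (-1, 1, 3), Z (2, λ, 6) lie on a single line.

Collinearity requires XY × XZ = 0; each component is linear in λ.
The x-component gives (1)λ + (2) = 0, so λ = -2.
The remaining components then also vanish.

-2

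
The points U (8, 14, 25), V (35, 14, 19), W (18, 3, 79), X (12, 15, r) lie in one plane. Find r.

19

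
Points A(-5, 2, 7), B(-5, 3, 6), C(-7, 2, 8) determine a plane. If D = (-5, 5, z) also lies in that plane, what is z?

4

Coplanarity requires AB · (AC × AD) = 0.
AB = (0, 1, -1), AC = (-2, 0, 1); the triple product is linear in z with coefficient 2 and constant term -8.
Setting it to zero: z = 4.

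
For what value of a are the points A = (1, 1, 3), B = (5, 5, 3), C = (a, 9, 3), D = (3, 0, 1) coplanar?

Normal to plane ABD: n = (-8, 8, -12); plane equation n·P = -36.
Requiring n·C = -36: (-8)a + (36) = -36.
So a = 9.

9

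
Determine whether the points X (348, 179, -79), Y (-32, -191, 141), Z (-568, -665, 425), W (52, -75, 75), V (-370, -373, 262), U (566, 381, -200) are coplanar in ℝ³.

No

The plane through X, Y, Z has normal n = XY × XZ = (-800, -10000, -18200) and equation n·P = -630600.
Checking the remaining points: n·W = -656600, n·V = -742400, n·U = -622800.
Since n·W = -656600 ≠ -630600, W is off the plane and the points are not all coplanar.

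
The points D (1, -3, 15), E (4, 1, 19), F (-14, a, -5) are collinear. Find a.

-23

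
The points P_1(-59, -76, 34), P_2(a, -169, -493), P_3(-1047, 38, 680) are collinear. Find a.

747

Collinearity requires P_1P_2 × P_1P_3 = 0; each component is linear in a.
The y-component gives (-646)a + (482562) = 0, so a = 747.
The remaining components then also vanish.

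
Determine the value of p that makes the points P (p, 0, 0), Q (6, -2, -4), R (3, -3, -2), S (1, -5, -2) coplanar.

4

Coplanarity ⇔ det[PQ; PR; PS] = 0.
Expanding, this is linear in p: (-4)p + (16) = 0.
So p = 4.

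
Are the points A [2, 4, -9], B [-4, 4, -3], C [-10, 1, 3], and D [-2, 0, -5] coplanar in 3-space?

The four points are coplanar iff the 3×3 determinant with rows AB, AC, AD is zero.
Rows: (-6, 0, 6), (-12, -3, 12), (-4, -4, 4).
Expanding along the first row: (-6)(36) − (0)(0) + (6)(36) = 0.
Zero determinant ⇒ coplanar.

Yes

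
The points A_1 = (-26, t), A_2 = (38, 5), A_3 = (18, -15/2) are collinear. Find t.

-35

The three points are collinear iff det[A_1A_2; A_1A_3] = 0.
This determinant is linear in t: (-20)t + (-700) = 0, so t = -35.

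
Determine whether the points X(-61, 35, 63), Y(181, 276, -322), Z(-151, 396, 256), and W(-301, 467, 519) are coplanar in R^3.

Yes

A normal to the plane through X, Y, Z is n = XY × XZ = (185498, -12056, 109052).
The plane has equation n·P = -4867062. For W: n·W = -4867062.
Equal, so W lies in the plane and all four are coplanar.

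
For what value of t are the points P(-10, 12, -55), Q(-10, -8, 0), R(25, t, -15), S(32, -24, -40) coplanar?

-28

Coplanarity ⇔ det[PQ; PR; PS] = 0.
Expanding, this is linear in t: (-2310)t + (-64680) = 0.
So t = -28.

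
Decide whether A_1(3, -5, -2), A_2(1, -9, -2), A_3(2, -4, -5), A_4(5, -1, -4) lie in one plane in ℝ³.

A normal to the plane through A_1, A_2, A_3 is n = A_1A_2 × A_1A_3 = (12, -6, -6).
The plane has equation n·P = 78. For A_4: n·A_4 = 90.
90 ≠ 78, so A_4 is off the plane.

No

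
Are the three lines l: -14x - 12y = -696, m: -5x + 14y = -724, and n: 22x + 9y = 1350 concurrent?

Yes

The three lines meet at one point iff the augmented coefficient matrix [aᵢ bᵢ cᵢ] has rank < 3, i.e. its determinant vanishes.
Here the determinant is 0.
It vanishes, so the lines are concurrent at (72, -26).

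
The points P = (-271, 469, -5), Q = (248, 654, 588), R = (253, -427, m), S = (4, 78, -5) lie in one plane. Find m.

-102

The points are coplanar iff PQ · (PR × PS) = 0.
Expanding, this is linear in m: (253804)m + (25888008) = 0.
So m = -102.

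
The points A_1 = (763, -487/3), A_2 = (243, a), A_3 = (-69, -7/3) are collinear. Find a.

-187/3

The three points are collinear iff det[A_1A_2; A_1A_3] = 0.
This determinant is linear in a: (832)a + (155584/3) = 0, so a = -187/3.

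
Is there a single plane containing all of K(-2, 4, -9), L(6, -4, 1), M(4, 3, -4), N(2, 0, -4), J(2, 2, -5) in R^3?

The plane through K, L, M has normal n = KL × KM = (-30, 20, 40) and equation n·P = -220.
Checking the remaining points: n·N = -220, n·J = -220.
All equal -220, so all 5 points lie in one plane.

Yes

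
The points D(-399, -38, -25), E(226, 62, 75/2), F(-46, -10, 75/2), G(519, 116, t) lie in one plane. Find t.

Normal to plane DEF: n = (4500, -17000, -17800); plane equation n·P = -704500.
Requiring n·G = -704500: (-17800)t + (363500) = -704500.
So t = 60.

60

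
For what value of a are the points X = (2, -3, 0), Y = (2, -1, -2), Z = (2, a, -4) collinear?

1

Collinearity requires XY × XZ = 0; each component is linear in a.
The x-component gives (2)a + (-2) = 0, so a = 1.
The remaining components then also vanish.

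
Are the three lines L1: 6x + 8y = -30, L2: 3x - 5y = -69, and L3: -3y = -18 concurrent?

Lines aᵢx + bᵢy = cᵢ with pairwise distinct directions are concurrent exactly when det[aᵢ bᵢ cᵢ] = 0.
Here the determinant is 0.
It vanishes, so the lines are concurrent at (-13, 6).

Yes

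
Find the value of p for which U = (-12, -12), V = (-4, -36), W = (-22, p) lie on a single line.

Collinearity: (W − U) must be parallel to (V − U) = (8, -24).
Cross-multiplying the components: (p − (-12))·(8) = (-10)·(-24).
Solving gives p = 18.

18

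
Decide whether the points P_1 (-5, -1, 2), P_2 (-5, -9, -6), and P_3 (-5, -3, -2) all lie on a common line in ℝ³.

No

P_1P_2 = (0, -8, -8), P_1P_3 = (0, -2, -4).
P_1P_2 × P_1P_3 = (16, 0, 0).
The cross product is nonzero, so the points do not lie on one line.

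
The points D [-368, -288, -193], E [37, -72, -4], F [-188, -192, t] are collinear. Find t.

-109

Collinearity requires DE × DF = 0; each component is linear in t.
The x-component gives (216)t + (23544) = 0, so t = -109.
The remaining components then also vanish.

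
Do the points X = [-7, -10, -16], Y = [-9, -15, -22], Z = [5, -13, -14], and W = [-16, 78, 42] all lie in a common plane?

No

A normal to the plane through X, Y, Z is n = XY × XZ = (-28, -68, 66).
The plane has equation n·P = -180. For W: n·W = -2084.
-2084 ≠ -180, so W is off the plane.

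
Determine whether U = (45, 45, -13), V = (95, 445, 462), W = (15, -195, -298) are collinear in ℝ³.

UV = (50, 400, 475), UW = (-30, -240, -285).
UV × UW = (0, 0, 0).
The cross product vanishes, so the three points are collinear.

Yes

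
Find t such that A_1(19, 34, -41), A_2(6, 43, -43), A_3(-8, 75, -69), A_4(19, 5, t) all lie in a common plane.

Coplanarity ⇔ det[A_1A_2; A_1A_3; A_1A_4] = 0.
Expanding, this is linear in t: (-290)t + (-2900) = 0.
So t = -10.

-10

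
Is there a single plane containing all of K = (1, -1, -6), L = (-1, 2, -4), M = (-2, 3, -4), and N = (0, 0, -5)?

The four points are coplanar iff the 3×3 determinant with rows KL, KM, KN is zero.
Rows: (-2, 3, 2), (-3, 4, 2), (-1, 1, 1).
Expanding along the first row: (-2)(2) − (3)(-1) + (2)(1) = 1.
Nonzero ⇒ not coplanar.

No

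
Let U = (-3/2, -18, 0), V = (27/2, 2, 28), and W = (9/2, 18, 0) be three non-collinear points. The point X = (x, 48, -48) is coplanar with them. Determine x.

-21/2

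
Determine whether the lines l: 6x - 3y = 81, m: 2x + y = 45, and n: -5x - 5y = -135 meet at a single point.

The three lines meet at one point iff the augmented coefficient matrix [aᵢ bᵢ cᵢ] has rank < 3, i.e. its determinant vanishes.
Here the determinant is 0.
It vanishes, so the lines are concurrent at (18, 9).

Yes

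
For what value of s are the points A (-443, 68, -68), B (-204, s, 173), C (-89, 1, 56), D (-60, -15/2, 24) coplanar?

Normal to plane ACD: n = (3198, 14924, -1066); plane equation n·P = -329394.
Requiring n·B = -329394: (14924)s + (-836810) = -329394.
So s = 34.

34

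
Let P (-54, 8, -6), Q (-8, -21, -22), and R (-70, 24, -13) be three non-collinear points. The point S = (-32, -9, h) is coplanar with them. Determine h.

A normal to the plane is n = PQ × PR = (459, 578, 272).
S lies in the plane iff n · PS = 0.
This gives (272)h + (1904) = 0, so h = -7.

-7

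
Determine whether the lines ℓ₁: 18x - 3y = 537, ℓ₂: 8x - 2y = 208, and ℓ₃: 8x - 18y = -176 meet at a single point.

No

Lines aᵢx + bᵢy = cᵢ with pairwise distinct directions are concurrent exactly when det[aᵢ bᵢ cᵢ] = 0.
Here the determinant is -4224.
Nonzero, so no common point exists.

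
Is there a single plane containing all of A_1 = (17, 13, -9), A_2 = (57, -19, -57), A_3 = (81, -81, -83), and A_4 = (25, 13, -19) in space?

No

The four points are coplanar iff the 3×3 determinant with rows A_1A_2, A_1A_3, A_1A_4 is zero.
Rows: (40, -32, -48), (64, -94, -74), (8, 0, -10).
Expanding along the first row: (40)(940) − (-32)(-48) + (-48)(752) = -32.
Nonzero ⇒ not coplanar.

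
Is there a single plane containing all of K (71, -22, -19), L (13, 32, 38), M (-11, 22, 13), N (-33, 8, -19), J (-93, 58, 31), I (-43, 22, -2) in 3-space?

The plane through K, L, M has normal n = KL × KM = (-780, -2818, 1876) and equation n·P = -29028.
Checking the remaining points: n·N = -32448, n·J = -32748, n·I = -32208.
Since n·N = -32448 ≠ -29028, N is off the plane and the points are not all coplanar.

No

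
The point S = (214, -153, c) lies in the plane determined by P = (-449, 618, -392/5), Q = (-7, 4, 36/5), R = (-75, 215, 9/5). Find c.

The plane through P, Q, R has equation −14746x − 3434y + 51510z = 460358.
Substituting S: (51510)c + (-2630242) = 460358, so c = 60.

60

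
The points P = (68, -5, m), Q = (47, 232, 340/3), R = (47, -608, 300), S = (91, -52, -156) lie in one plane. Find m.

Coplanarity ⇔ det[PQ; PR; PS] = 0.
Expanding, this is linear in m: (-36960)m + (271040) = 0.
So m = 22/3.

22/3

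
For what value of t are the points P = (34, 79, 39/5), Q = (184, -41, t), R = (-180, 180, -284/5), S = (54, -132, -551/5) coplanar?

114/5

The points are coplanar iff PQ · (PR × PS) = 0.
Expanding, this is linear in t: (43134)t + (-4917276/5) = 0.
So t = 114/5.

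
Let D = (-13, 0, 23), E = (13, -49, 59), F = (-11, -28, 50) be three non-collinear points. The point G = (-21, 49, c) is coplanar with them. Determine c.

-22

A normal to the plane is n = DE × DF = (-315, -630, -630).
G lies in the plane iff n · DG = 0.
This gives (-630)c + (-13860) = 0, so c = -22.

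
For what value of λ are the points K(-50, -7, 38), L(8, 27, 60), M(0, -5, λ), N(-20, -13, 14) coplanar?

16

Coplanarity ⇔ det[KL; KM; KN] = 0.
Expanding, this is linear in λ: (1368)λ + (-21888) = 0.
So λ = 16.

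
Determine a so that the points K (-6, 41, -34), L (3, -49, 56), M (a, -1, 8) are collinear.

-9/5

Direction KL = (9, -90, 90). From the y-coordinate of M, the parameter along the line is τ = (-1 − 41)/(-90) = 7/15.
Then a = (-6) + 7/15·(9) = -9/5.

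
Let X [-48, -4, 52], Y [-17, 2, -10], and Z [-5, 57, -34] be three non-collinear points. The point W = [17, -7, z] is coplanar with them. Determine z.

-78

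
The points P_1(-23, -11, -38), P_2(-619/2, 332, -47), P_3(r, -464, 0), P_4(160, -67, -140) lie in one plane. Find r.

321

Coplanarity ⇔ det[P_1P_2; P_1P_3; P_1P_4] = 0.
Expanding, this is linear in r: (35490)r + (-11392290) = 0.
So r = 321.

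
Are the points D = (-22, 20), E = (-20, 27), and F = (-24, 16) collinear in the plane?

No

DE = (2, 7), DF = (-2, -4).
det[DE; DF] = (2)(-4) − (7)(-2) = 6.
The determinant is nonzero, so they are not collinear.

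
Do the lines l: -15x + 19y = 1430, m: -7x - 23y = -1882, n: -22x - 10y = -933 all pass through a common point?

No

Intersecting l and m: solving the 2×2 system gives (x, y) = (6, 80).
Substitute into n: (-22)(6) + (-10)(80) = -932.
But n requires -933 ≠ -932, so the three lines have no common point.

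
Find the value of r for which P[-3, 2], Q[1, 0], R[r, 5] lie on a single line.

The three points are collinear iff det[PQ; PR] = 0.
This determinant is linear in r: (2)r + (18) = 0, so r = -9.

-9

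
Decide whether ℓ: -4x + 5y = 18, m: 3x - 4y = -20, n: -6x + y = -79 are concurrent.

No

The three lines meet at one point iff the augmented coefficient matrix [aᵢ bᵢ cᵢ] has rank < 3, i.e. its determinant vanishes.
Here the determinant is 63.
Nonzero, so no common point exists.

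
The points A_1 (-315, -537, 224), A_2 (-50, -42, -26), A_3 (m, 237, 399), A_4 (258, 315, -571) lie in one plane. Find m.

Coplanarity ⇔ det[A_1A_2; A_1A_3; A_1A_4] = 0.
Expanding, this is linear in m: (180525)m + (14803050) = 0.
So m = -82.

-82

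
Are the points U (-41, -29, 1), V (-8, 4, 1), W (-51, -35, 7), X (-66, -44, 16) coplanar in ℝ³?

A normal to the plane through U, V, W is n = UV × UW = (198, -198, 132).
The plane has equation n·P = -2244. For X: n·X = -2244.
Equal, so X lies in the plane and all four are coplanar.

Yes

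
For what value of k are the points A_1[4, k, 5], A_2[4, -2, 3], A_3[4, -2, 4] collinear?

Collinearity requires A_1A_2 × A_1A_3 = 0; each component is linear in k.
The x-component gives (-1)k + (-2) = 0, so k = -2.
The remaining components then also vanish.

-2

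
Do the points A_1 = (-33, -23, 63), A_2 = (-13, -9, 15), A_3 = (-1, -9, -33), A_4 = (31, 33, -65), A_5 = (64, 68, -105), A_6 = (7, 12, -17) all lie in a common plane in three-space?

No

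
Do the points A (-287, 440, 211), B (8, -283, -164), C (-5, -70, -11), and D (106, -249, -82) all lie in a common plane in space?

Yes

With A as base: AB = (295, -723, -375), AC = (282, -510, -222), AD = (393, -689, -293).
AC × AD = (-3528, -4620, 6132).
AB · (AC × AD) = 0.
The scalar triple product vanishes, so the four points are coplanar.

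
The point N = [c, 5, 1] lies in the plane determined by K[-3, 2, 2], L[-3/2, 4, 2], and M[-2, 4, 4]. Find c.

-1/2

A normal to the plane is n = KL × KM = (4, -3, 1).
N lies in the plane iff n · KN = 0.
This gives (4)c + (2) = 0, so c = -1/2.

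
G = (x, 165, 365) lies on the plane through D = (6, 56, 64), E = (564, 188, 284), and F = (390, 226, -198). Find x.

540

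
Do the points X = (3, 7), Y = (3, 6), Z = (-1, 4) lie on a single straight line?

No

XY = (0, -1), XZ = (-4, -3).
If collinear, XZ would be a scalar multiple of XY. But (0)·(-3) ≠ (-1)·(-4) (difference -4), so they are not parallel; the points are not collinear.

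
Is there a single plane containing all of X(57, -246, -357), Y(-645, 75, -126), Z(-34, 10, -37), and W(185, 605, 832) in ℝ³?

The four points are coplanar iff the 3×3 determinant with rows XY, XZ, XW is zero.
Rows: (-702, 321, 231), (-91, 256, 320), (128, 851, 1189).
Expanding along the first row: (-702)(32064) − (321)(-149159) + (231)(-110209) = -87168.
Nonzero ⇒ not coplanar.

No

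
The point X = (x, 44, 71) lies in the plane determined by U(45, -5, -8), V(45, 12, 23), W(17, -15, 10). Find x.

53

Coplanarity requires UV · (UW × UX) = 0.
UV = (0, 17, 31), UW = (-28, -10, 18); the triple product is linear in x with coefficient 616 and constant term -32648.
Setting it to zero: x = 53.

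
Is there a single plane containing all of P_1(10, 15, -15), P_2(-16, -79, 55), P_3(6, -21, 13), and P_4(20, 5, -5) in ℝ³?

Yes

The four points are coplanar iff the 3×3 determinant with rows P_1P_2, P_1P_3, P_1P_4 is zero.
Rows: (-26, -94, 70), (-4, -36, 28), (10, -10, 10).
Expanding along the first row: (-26)(-80) − (-94)(-320) + (70)(400) = 0.
Zero determinant ⇒ coplanar.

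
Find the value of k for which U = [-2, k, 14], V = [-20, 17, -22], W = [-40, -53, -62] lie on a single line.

Direction VW = (-20, -70, -40). From the x-coordinate of U, the parameter along the line is τ = (-2 − (-20))/(-20) = -9/10.
Then k = 17 + (-9/10)·(-70) = 80.

80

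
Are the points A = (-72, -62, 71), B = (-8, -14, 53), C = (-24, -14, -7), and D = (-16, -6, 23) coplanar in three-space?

No

With A as base: AB = (64, 48, -18), AC = (48, 48, -78), AD = (56, 56, -48).
AC × AD = (2064, -2064, 0).
AB · (AC × AD) = 33024.
Since 33024 ≠ 0, the four points are not coplanar.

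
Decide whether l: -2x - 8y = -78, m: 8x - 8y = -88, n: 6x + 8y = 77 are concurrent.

No

Intersecting l and m: solving the 2×2 system gives (x, y) = (-1, 10).
Substitute into n: (6)(-1) + (8)(10) = 74.
But n requires 77 ≠ 74, so the three lines have no common point.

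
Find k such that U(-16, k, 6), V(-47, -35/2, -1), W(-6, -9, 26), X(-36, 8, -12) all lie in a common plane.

6

The points are coplanar iff UV · (UW × UX) = 0.
Expanding, this is linear in k: (-748)k + (4488) = 0.
So k = 6.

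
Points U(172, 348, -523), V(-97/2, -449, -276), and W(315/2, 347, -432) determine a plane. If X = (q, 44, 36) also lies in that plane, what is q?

15

A normal to the plane is n = UV × UW = (-72280, 16484, -11336).
X lies in the plane iff n · UX = 0.
This gives (-72280)q + (1084200) = 0, so q = 15.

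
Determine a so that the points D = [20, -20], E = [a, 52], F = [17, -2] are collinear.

Collinearity: (E − D) must be parallel to (F − D) = (-3, 18).
Cross-multiplying the components: (a − 20)·(18) = (72)·(-3).
Solving gives a = 8.

8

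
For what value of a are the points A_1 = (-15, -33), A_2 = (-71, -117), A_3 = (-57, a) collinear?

-96

The three points are collinear iff det[A_1A_2; A_1A_3] = 0.
This determinant is linear in a: (-56)a + (-5376) = 0, so a = -96.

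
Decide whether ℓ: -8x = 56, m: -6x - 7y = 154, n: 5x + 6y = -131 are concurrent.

The three lines meet at one point iff the augmented coefficient matrix [aᵢ bᵢ cᵢ] has rank < 3, i.e. its determinant vanishes.
Here the determinant is 0.
It vanishes, so the lines are concurrent at (-7, -16).

Yes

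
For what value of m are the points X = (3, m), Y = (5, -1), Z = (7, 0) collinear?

The three points are collinear iff det[XY; XZ] = 0.
This determinant is linear in m: (2)m + (4) = 0, so m = -2.

-2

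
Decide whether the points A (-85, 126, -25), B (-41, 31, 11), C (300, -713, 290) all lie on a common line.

No

AB = (44, -95, 36), AC = (385, -839, 315).
Comparing components 2 and 3: (-95)(315) − (36)(-839) = 279 ≠ 0, so AB and AC are not parallel and the points are not collinear.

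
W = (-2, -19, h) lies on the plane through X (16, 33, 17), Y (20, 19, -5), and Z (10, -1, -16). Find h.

-22

Coplanarity requires XY · (XZ × XW) = 0.
XY = (4, -14, -22), XZ = (-6, -34, -33); the triple product is linear in h with coefficient -220 and constant term -4840.
Setting it to zero: h = -22.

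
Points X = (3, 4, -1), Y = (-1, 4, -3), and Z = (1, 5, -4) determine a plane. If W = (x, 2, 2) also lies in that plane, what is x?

The plane through X, Y, Z has equation 2x − 8y − 4z = -22.
Substituting W: (2)x + (-24) = -22, so x = 1.

1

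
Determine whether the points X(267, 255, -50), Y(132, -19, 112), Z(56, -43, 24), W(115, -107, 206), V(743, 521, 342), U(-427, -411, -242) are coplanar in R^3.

The plane through X, Y, Z has normal n = XY × XZ = (28000, -24192, -17584) and equation n·P = 2186240.
Checking the remaining points: n·W = 2186240, n·V = 2186240, n·U = 2242240.
Since n·U = 2242240 ≠ 2186240, U is off the plane and the points are not all coplanar.

No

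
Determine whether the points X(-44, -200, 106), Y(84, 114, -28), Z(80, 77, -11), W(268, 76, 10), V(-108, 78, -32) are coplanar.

The plane through X, Y, Z has normal n = XY × XZ = (380, -1640, -3480) and equation n·P = -57600.
Checking the remaining points: n·W = -57600, n·V = -57600.
All equal -57600, so all 5 points lie in one plane.

Yes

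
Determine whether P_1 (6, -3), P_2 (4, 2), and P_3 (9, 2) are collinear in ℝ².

No

P_1P_2 = (-2, 5), P_1P_3 = (3, 5).
Twice the signed area of △P_1P_2P_3 is (-2)(5) − (5)(3) = -25.
The area is nonzero, so the three points are not collinear.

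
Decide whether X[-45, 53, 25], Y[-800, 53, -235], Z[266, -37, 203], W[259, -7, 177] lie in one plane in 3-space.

With X as base: XY = (-755, 0, -260), XZ = (311, -90, 178), XW = (304, -60, 152).
XZ × XW = (-3000, 6840, 8700).
XY · (XZ × XW) = 3000.
Since 3000 ≠ 0, the four points are not coplanar.

No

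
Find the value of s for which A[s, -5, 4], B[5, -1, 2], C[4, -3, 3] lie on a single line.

3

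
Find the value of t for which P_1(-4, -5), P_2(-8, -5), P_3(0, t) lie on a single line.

-5

The three points are collinear iff det[P_1P_2; P_1P_3] = 0.
This determinant is linear in t: (-4)t + (-20) = 0, so t = -5.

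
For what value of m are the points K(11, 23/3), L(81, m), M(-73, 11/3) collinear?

11

The three points are collinear iff det[KL; KM] = 0.
This determinant is linear in m: (84)m + (-924) = 0, so m = 11.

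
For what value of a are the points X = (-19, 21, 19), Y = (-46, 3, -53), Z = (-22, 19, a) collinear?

Direction XY = (-27, -18, -72). From the x-coordinate of Z, the parameter along the line is τ = (-22 − (-19))/(-27) = 1/9.
Then a = 19 + 1/9·(-72) = 11.

11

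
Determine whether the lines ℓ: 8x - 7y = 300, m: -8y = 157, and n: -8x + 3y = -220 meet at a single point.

No

Intersecting ℓ and m: solving the 2×2 system gives (x, y) = (1301/64, -157/8).
Substitute into n: (-8)(1301/64) + (3)(-157/8) = -443/2.
But n requires -220 ≠ -443/2, so the three lines have no common point.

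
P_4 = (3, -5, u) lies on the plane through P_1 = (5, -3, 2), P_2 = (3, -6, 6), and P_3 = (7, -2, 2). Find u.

The plane through P_1, P_2, P_3 has equation −4x + 8y + 4z = -36.
Substituting P_4: (4)u + (-52) = -36, so u = 4.

4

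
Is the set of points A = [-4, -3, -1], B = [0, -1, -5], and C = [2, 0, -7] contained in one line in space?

AB = (4, 2, -4), AC = (6, 3, -6).
Each component of AC is 3/2 times the corresponding component of AB, so AC = 3/2·AB and the points are collinear.

Yes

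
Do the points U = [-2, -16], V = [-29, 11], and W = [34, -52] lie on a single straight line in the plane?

Yes

UV = (-27, 27), UW = (36, -36).
Checking proportionality: UW = -4/3·UV, so the vectors are parallel and the points are collinear.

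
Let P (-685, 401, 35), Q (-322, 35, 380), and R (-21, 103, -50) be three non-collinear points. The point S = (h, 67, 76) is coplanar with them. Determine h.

-78

The plane through P, Q, R has equation 133920x + 259935y + 134850z = 17218485.
Substituting S: (133920)h + (27664245) = 17218485, so h = -78.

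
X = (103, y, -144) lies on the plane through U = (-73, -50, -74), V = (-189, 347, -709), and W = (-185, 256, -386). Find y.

A normal to the plane is n = UV × UW = (70446, 34928, 8968).
X lies in the plane iff n · UX = 0.
This gives (34928)y + (13517136) = 0, so y = -387.

-387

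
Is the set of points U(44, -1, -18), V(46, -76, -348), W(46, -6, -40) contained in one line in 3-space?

No

UV = (2, -75, -330), UW = (2, -5, -22).
UV × UW = (0, -616, 140).
The cross product is nonzero, so the points do not lie on one line.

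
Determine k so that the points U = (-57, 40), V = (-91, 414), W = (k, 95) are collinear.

-62

The three points are collinear iff det[UV; UW] = 0.
This determinant is linear in k: (-374)k + (-23188) = 0, so k = -62.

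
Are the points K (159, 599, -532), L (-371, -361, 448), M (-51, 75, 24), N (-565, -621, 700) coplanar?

Yes

With K as base: KL = (-530, -960, 980), KM = (-210, -524, 556), KN = (-724, -1220, 1232).
KM × KN = (32752, -143824, -123176).
KL · (KM × KN) = 0.
The scalar triple product vanishes, so the four points are coplanar.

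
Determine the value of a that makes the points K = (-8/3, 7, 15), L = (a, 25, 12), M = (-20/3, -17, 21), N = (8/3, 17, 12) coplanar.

-32/3

Normal to plane KMN: n = (12, 20, 88); plane equation n·P = 1428.
Requiring n·L = 1428: (12)a + (1556) = 1428.
So a = -32/3.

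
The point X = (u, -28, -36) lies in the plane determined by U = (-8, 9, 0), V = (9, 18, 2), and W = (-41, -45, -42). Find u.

-14

Coplanarity requires UV · (UW × UX) = 0.
UV = (17, 9, 2), UW = (-33, -54, -42); the triple product is linear in u with coefficient -270 and constant term -3780.
Setting it to zero: u = -14.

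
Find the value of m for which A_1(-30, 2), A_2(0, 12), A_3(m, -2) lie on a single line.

-42

The three points are collinear iff det[A_1A_2; A_1A_3] = 0.
This determinant is linear in m: (-10)m + (-420) = 0, so m = -42.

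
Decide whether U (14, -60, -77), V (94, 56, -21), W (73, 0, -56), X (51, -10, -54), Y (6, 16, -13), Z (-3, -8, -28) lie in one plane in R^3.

The plane through U, V, W has normal n = UV × UW = (-924, 1624, -2044) and equation n·P = 47012.
Checking the remaining points: n·X = 47012, n·Y = 47012, n·Z = 47012.
All equal 47012, so all 6 points lie in one plane.

Yes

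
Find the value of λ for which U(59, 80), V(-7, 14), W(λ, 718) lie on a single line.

697

Collinearity: (W − U) must be parallel to (V − U) = (-66, -66).
Cross-multiplying the components: (λ − 59)·(-66) = (638)·(-66).
Solving gives λ = 697.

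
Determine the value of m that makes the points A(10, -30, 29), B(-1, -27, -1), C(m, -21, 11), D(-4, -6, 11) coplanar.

1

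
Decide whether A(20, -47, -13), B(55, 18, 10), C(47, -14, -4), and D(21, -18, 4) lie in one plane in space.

No

With A as base: AB = (35, 65, 23), AC = (27, 33, 9), AD = (1, 29, 17).
AC × AD = (300, -450, 750).
AB · (AC × AD) = -1500.
Since -1500 ≠ 0, the four points are not coplanar.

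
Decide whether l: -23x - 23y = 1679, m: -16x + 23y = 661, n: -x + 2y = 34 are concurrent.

Intersecting l and m: solving the 2×2 system gives (x, y) = (-60, -13).
Substitute into n: (-1)(-60) + (2)(-13) = 34.
This equals 34, so (-60, -13) lies on all three lines and they are concurrent.

Yes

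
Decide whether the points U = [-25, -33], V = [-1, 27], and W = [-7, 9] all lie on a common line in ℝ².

UV = (24, 60), UW = (18, 42).
det[UV; UW] = (24)(42) − (60)(18) = -72.
The determinant is nonzero, so they are not collinear.

No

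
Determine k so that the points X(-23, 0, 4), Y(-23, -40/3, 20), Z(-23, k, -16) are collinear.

50/3

Collinearity requires XY × XZ = 0; each component is linear in k.
The x-component gives (-16)k + (800/3) = 0, so k = 50/3.
The remaining components then also vanish.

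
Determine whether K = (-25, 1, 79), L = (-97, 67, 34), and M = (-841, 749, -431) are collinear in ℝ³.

KL = (-72, 66, -45), KM = (-816, 748, -510).
KL × KM = (0, 0, 0).
The cross product vanishes, so the three points are collinear.

Yes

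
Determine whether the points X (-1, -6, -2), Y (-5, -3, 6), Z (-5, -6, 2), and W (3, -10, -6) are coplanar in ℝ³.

No

A normal to the plane through X, Y, Z is n = XY × XZ = (12, -16, 12).
The plane has equation n·P = 60. For W: n·W = 124.
124 ≠ 60, so W is off the plane.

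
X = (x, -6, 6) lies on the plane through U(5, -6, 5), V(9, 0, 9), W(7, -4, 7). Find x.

6

A normal to the plane is n = UV × UW = (4, 0, -4).
X lies in the plane iff n · UX = 0.
This gives (4)x + (-24) = 0, so x = 6.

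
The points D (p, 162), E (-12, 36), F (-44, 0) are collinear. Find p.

The three points are collinear iff det[DE; DF] = 0.
This determinant is linear in p: (36)p + (-3600) = 0, so p = 100.

100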